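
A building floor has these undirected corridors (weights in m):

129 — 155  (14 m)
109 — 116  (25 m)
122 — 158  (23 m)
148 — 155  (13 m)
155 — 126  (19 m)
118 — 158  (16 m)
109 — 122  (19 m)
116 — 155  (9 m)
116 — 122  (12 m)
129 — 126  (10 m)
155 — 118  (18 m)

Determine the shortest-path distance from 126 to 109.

Compare a few routes:
126 → 129 → 155 → 116 → 109: 10+14+9+25 = 58
126 → 155 → 116 → 109: 19+9+25 = 53
126 → 155 → 116 → 122 → 109: 19+9+12+19 = 59
Cheapest is 126 → 155 → 116 → 109 at 53 m.

53 m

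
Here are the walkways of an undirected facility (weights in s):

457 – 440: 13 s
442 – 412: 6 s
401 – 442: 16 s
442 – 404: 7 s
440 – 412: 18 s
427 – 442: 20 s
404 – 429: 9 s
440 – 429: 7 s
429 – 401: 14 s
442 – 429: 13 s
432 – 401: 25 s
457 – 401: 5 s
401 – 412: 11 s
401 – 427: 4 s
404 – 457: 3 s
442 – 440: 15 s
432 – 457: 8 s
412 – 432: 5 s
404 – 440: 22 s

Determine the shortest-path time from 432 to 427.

Candidate routes:
432 → 457 → 401 → 427: 8+5+4 = 17
432 → 412 → 401 → 427: 5+11+4 = 20
The minimum is 17 s via 432 → 457 → 401 → 427.

17 s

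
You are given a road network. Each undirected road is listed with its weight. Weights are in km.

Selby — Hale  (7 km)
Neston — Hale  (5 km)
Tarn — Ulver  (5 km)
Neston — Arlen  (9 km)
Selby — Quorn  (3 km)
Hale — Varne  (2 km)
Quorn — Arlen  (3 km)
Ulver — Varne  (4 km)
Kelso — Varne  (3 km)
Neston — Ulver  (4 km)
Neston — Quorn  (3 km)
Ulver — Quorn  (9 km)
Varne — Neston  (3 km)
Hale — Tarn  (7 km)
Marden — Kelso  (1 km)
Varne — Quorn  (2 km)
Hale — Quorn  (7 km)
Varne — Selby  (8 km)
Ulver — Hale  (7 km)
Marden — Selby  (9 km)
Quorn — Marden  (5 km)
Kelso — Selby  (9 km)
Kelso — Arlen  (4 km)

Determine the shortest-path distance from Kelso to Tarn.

Running Dijkstra from Kelso:
Kelso: 0
Marden: 1  (via Kelso)
Varne: 3  (via Kelso)
Arlen: 4  (via Kelso)
Hale: 5  (via Varne)
Quorn: 5  (via Varne)
Neston: 6  (via Varne)
Ulver: 7  (via Varne)
Selby: 8  (via Quorn)
Tarn: 12  (via Hale)
Shortest route: Kelso–Varne–Hale–Tarn = 12 km.

12 km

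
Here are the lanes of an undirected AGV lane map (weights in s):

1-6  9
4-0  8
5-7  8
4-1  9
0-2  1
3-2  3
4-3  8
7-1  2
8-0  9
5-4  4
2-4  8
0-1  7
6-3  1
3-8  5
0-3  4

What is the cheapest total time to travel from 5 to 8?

17 s

Enumerating some paths:
5 → 4 → 2 → 3 → 8: 4+8+3+5 = 20
5 → 4 → 3 → 8: 4+8+5 = 17
5 → 4 → 0 → 2 → 3 → 8: 4+8+1+3+5 = 21
The minimum is 17 s via 5 → 4 → 3 → 8.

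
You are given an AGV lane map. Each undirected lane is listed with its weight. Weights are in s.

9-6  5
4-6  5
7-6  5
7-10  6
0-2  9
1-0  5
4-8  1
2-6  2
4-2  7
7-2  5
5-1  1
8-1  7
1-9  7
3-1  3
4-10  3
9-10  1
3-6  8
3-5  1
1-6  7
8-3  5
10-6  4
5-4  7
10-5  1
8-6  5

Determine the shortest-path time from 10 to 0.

7 s

Candidate routes:
10 → 5 → 3 → 1 → 0: 1+1+3+5 = 10
10 → 5 → 1 → 0: 1+1+5 = 7
The minimum is 7 s via 10 → 5 → 1 → 0.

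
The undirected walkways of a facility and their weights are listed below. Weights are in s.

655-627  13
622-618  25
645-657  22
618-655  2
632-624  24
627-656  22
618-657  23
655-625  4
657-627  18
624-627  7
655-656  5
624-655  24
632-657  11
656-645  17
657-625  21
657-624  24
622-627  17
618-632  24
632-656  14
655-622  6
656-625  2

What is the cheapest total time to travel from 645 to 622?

28 s

Compare a few routes:
645 - 656 - 655 - 618 - 622: 17+5+2+25 = 49
645 - 656 - 655 - 622: 17+5+6 = 28
645 - 656 - 625 - 655 - 622: 17+2+4+6 = 29
Cheapest is 645 - 656 - 655 - 622 at 28 s.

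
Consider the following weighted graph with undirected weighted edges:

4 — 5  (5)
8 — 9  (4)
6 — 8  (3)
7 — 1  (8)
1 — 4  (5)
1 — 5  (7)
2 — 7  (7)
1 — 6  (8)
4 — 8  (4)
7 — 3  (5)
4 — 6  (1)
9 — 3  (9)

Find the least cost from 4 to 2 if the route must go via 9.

29

Shortest 4→9: 4 → 8 → 9 = 8
Shortest 9→2: 9 → 3 → 7 → 2 = 21
Total via 9: 8 + 21 = 29.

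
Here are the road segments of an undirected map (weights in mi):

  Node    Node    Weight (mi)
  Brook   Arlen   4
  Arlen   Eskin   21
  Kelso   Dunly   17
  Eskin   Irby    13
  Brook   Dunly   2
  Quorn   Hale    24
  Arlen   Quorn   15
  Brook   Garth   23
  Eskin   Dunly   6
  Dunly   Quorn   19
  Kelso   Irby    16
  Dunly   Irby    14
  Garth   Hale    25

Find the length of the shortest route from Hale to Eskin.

Running Dijkstra from Hale:
Hale: 0
Quorn: 24  (via Hale)
Garth: 25  (via Hale)
Arlen: 39  (via Quorn)
Brook: 43  (via Arlen)
Dunly: 43  (via Quorn)
Eskin: 49  (via Dunly)
Shortest route: Hale–Quorn–Dunly–Eskin = 49 mi.

49 mi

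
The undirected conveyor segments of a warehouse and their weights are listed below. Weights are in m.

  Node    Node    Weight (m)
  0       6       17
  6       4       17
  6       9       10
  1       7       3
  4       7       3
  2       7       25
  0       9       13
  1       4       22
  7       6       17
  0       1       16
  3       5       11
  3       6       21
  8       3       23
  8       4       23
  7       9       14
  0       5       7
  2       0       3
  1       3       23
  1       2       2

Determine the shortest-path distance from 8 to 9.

40 m

Compare a few routes:
8–4–6–9: 23+17+10 = 50
8–4–7–9: 23+3+14 = 40
8–4–7–6–9: 23+3+17+10 = 53
8–4–7–1–2–0–9: 23+3+3+2+3+13 = 47
Cheapest is 8–4–7–9 at 40 m.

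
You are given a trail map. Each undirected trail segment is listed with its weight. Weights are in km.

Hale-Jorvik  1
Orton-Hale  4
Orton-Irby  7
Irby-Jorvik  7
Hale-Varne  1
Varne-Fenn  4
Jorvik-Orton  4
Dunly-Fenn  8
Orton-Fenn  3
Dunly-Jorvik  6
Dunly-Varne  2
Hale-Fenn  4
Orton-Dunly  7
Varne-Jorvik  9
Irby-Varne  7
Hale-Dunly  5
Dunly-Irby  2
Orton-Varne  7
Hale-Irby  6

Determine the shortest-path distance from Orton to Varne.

Settle nodes by increasing distance from Orton:
Orton: 0
Fenn: 3  (via Orton)
Jorvik: 4  (via Orton)
Hale: 4  (via Orton)
Varne: 5  (via Hale)
Shortest route: Orton → Hale → Varne = 5 km.

5 km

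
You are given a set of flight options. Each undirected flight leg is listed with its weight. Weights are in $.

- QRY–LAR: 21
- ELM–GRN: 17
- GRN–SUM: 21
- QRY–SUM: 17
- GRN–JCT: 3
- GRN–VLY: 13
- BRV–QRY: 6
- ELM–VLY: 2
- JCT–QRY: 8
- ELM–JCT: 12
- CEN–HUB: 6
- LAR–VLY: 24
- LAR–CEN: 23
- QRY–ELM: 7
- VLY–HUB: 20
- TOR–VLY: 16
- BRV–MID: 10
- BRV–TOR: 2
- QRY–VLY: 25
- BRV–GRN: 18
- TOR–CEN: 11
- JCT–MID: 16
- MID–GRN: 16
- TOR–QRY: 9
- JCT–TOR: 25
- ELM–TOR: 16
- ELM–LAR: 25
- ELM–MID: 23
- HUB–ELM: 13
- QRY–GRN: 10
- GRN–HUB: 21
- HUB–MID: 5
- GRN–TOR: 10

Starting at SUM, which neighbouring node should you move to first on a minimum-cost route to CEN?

QRY

Compare a few routes:
SUM - QRY - BRV - TOR - CEN: 17+6+2+11 = 36
SUM - QRY - TOR - CEN: 17+9+11 = 37
SUM - GRN - TOR - CEN: 21+10+11 = 42
The minimum is $36 via SUM - QRY - BRV - TOR - CEN.
So from SUM the first move is to QRY.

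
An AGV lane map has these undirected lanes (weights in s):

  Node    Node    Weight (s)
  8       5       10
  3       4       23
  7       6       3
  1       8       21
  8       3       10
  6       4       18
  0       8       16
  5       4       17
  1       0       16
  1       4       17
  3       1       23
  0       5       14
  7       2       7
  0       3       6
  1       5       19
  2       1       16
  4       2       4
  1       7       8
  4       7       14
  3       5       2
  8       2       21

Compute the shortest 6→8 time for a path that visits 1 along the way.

Shortest 6→1: 6 → 7 → 1 = 11
Shortest 1→8: 1 → 8 = 21
Total via 1: 11 + 21 = 32 s.

32 s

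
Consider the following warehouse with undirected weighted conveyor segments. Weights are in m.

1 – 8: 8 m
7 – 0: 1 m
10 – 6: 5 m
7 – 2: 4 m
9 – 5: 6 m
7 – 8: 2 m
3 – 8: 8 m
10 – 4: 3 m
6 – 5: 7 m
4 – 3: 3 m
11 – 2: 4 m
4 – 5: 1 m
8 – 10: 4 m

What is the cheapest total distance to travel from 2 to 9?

Candidate routes:
2 → 7 → 8 → 10 → 4 → 5 → 9: 4+2+4+3+1+6 = 20
2 → 7 → 8 → 3 → 4 → 5 → 9: 4+2+8+3+1+6 = 24
2 → 7 → 8 → 10 → 6 → 5 → 9: 4+2+4+5+7+6 = 28
2 → 7 → 8 → 3 → 4 → 10 → 6 → 5 → 9: 4+2+8+3+3+5+7+6 = 38
The minimum is 20 m via 2 → 7 → 8 → 10 → 4 → 5 → 9.

20 m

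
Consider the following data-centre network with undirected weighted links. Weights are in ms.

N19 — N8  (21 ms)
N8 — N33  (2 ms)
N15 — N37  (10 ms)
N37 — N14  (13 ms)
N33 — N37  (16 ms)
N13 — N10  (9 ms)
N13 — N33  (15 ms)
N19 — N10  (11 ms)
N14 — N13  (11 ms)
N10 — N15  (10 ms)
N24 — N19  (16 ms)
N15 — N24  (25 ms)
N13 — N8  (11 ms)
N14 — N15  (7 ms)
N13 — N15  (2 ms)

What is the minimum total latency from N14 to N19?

28 ms

Shortest distances from N14:
N14: 0
N15: 7  (via N14)
N13: 9  (via N15)
N37: 13  (via N14)
N10: 17  (via N15)
N8: 20  (via N13)
N33: 22  (via N8)
N19: 28  (via N10)
Shortest route: N14 → N15 → N10 → N19 = 28 ms.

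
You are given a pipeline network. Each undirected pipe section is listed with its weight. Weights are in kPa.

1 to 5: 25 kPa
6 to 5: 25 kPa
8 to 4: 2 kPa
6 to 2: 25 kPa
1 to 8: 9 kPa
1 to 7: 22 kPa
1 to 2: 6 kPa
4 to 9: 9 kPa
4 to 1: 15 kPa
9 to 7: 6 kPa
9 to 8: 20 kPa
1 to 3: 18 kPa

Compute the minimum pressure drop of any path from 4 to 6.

42 kPa

Shortest distances from 4:
4: 0
8: 2  (via 4)
9: 9  (via 4)
1: 11  (via 8)
7: 15  (via 9)
2: 17  (via 1)
3: 29  (via 1)
5: 36  (via 1)
6: 42  (via 2)
Shortest route: 4 → 8 → 1 → 2 → 6 = 42 kPa.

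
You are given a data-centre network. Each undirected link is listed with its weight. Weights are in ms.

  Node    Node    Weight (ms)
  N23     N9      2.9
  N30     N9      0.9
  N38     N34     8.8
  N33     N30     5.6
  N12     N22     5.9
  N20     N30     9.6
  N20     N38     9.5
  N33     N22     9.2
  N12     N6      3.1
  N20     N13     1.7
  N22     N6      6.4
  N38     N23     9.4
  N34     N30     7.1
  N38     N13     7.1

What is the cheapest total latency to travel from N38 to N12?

Running Dijkstra from N38:
N38: 0
N13: 7.1  (via N38)
N20: 8.8  (via N13)
N34: 8.8  (via N38)
N23: 9.4  (via N38)
N9: 12.3  (via N23)
N30: 13.2  (via N9)
N33: 18.8  (via N30)
N22: 28  (via N33)
N12: 33.9  (via N22)
Shortest route: N38 → N23 → N9 → N30 → N33 → N22 → N12 = 33.9 ms.

33.9 ms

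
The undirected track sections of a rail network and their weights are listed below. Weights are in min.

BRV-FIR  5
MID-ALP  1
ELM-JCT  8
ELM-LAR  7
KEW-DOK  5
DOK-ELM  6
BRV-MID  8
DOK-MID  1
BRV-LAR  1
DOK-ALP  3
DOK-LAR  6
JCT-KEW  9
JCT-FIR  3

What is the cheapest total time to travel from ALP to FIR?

Enumerating some paths:
ALP - MID - BRV - FIR: 1+8+5 = 14
ALP - DOK - LAR - BRV - FIR: 3+6+1+5 = 15
The minimum is 14 min via ALP - MID - BRV - FIR.

14 min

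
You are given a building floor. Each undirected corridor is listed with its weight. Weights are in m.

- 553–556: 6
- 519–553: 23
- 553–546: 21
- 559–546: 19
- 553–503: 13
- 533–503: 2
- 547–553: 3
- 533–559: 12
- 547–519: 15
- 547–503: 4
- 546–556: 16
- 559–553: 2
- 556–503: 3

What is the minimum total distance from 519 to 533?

21 m

Enumerating some paths:
519 - 547 - 503 - 533: 15+4+2 = 21
519 - 547 - 553 - 556 - 503 - 533: 15+3+6+3+2 = 29
Cheapest is 519 - 547 - 503 - 533 at 21 m.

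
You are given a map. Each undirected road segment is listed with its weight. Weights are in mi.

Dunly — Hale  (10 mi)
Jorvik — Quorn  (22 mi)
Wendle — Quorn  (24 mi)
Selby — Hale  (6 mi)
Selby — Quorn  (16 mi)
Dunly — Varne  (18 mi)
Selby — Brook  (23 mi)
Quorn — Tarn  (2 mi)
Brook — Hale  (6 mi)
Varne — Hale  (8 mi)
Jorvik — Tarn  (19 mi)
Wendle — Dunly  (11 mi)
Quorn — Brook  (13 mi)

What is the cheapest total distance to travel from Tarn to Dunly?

31 mi

Shortest distances from Tarn:
Tarn: 0
Quorn: 2  (via Tarn)
Brook: 15  (via Quorn)
Selby: 18  (via Quorn)
Jorvik: 19  (via Tarn)
Hale: 21  (via Brook)
Wendle: 26  (via Quorn)
Varne: 29  (via Hale)
Dunly: 31  (via Hale)
Shortest route: Tarn–Quorn–Brook–Hale–Dunly = 31 mi.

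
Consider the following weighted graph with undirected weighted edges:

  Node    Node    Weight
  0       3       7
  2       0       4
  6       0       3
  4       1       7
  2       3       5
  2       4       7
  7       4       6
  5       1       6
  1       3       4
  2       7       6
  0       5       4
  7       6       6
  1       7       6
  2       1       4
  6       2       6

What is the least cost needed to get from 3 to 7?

10

Enumerating some paths:
3 - 2 - 7: 5+6 = 11
3 - 1 - 7: 4+6 = 10
3 - 1 - 2 - 7: 4+4+6 = 14
The minimum is 10 via 3 - 1 - 7.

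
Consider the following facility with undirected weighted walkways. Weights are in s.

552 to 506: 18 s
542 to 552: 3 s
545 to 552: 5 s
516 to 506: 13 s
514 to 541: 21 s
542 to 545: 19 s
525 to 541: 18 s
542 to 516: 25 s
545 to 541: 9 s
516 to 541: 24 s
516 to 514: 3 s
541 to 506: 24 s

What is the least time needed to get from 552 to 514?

31 s

Candidate routes:
552 → 506 → 516 → 514: 18+13+3 = 34
552 → 542 → 516 → 514: 3+25+3 = 31
552 → 545 → 541 → 514: 5+9+21 = 35
Cheapest is 552 → 542 → 516 → 514 at 31 s.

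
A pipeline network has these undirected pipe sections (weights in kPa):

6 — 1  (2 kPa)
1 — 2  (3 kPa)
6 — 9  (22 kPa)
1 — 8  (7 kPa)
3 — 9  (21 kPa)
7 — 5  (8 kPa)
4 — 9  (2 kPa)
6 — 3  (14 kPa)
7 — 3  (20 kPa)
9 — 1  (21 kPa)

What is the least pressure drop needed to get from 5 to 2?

47 kPa

Running Dijkstra from 5:
5: 0
7: 8  (via 5)
3: 28  (via 7)
6: 42  (via 3)
1: 44  (via 6)
2: 47  (via 1)
Shortest route: 5–7–3–6–1–2 = 47 kPa.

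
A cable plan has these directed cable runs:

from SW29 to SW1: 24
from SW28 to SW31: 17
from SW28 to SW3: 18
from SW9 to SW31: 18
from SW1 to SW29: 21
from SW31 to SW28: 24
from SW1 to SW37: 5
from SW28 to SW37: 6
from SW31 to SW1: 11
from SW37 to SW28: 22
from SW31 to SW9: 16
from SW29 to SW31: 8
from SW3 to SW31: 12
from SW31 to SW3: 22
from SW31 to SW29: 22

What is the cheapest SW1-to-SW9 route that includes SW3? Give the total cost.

Shortest SW1→SW3: SW1–SW37–SW28–SW3 = 45
Best SW3 to SW9: SW3–SW31–SW9 costing 28
Total via SW3: 45 + 28 = 73.

73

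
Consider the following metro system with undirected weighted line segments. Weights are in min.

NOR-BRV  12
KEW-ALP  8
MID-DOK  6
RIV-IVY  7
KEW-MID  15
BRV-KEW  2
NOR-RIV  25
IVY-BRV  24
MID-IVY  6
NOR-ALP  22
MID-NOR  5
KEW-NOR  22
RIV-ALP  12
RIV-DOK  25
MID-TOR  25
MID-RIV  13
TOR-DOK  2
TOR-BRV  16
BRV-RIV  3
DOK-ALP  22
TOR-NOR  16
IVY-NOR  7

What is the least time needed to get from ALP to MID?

Candidate routes:
ALP - KEW - BRV - RIV - IVY - MID: 8+2+3+7+6 = 26
ALP - RIV - MID: 12+13 = 25
ALP - KEW - MID: 8+15 = 23
ALP - RIV - IVY - MID: 12+7+6 = 25
Cheapest is ALP - KEW - MID at 23 min.

23 min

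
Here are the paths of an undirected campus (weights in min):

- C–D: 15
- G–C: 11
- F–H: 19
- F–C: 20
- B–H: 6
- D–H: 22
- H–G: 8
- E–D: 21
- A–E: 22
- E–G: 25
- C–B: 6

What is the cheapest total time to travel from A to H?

55 min

Compare a few routes:
A - E - G - C - B - H: 22+25+11+6+6 = 70
A - E - D - H: 22+21+22 = 65
A - E - G - H: 22+25+8 = 55
The minimum is 55 min via A - E - G - H.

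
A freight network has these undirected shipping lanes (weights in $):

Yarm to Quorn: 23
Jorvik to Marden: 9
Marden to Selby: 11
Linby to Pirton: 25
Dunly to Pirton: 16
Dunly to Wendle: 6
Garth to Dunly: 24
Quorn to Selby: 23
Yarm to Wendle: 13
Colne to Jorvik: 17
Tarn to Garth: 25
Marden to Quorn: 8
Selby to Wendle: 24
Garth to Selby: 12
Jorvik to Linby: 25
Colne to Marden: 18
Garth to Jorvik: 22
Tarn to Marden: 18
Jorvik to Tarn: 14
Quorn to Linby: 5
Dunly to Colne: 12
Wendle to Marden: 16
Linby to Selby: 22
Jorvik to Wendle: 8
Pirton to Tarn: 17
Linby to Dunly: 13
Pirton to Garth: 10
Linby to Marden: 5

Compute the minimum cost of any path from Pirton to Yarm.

$35

Running Dijkstra from Pirton:
Pirton: 0
Garth: 10  (via Pirton)
Dunly: 16  (via Pirton)
Tarn: 17  (via Pirton)
Wendle: 22  (via Dunly)
Selby: 22  (via Garth)
Linby: 25  (via Pirton)
Colne: 28  (via Dunly)
Marden: 30  (via Linby)
Jorvik: 30  (via Wendle)
Quorn: 30  (via Linby)
Yarm: 35  (via Wendle)
Shortest route: Pirton → Dunly → Wendle → Yarm = $35.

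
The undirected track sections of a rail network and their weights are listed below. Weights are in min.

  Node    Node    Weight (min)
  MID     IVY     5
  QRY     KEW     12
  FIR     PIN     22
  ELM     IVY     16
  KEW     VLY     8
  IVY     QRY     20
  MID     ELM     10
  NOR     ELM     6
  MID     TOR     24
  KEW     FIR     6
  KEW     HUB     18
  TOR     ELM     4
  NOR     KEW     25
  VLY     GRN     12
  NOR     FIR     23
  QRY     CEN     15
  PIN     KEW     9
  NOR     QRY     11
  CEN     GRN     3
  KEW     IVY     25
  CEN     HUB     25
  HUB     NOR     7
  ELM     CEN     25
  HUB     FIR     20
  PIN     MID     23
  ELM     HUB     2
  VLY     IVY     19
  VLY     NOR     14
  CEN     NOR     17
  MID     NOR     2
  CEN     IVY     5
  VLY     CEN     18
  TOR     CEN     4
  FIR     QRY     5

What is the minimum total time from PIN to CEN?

32 min

Running Dijkstra from PIN:
PIN: 0
KEW: 9  (via PIN)
FIR: 15  (via KEW)
VLY: 17  (via KEW)
QRY: 20  (via FIR)
MID: 23  (via PIN)
NOR: 25  (via MID)
HUB: 27  (via KEW)
IVY: 28  (via MID)
GRN: 29  (via VLY)
ELM: 29  (via HUB)
CEN: 32  (via GRN)
Shortest route: PIN–KEW–VLY–GRN–CEN = 32 min.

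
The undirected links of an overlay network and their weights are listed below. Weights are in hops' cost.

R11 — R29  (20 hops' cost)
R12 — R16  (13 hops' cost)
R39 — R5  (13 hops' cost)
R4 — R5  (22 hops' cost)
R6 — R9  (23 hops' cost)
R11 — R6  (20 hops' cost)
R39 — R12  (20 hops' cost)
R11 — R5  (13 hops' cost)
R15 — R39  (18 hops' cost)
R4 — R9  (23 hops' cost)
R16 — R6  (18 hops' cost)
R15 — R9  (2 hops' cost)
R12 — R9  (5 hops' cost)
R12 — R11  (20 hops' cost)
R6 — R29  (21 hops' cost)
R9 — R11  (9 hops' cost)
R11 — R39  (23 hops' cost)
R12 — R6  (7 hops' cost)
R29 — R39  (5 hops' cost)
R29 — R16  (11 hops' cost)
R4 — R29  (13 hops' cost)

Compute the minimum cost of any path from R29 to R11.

20 hops' cost

Settle nodes by increasing distance from R29:
R29: 0
R39: 5  (via R29)
R16: 11  (via R29)
R4: 13  (via R29)
R5: 18  (via R39)
R11: 20  (via R29)
Shortest route: R29 → R11 = 20 hops' cost.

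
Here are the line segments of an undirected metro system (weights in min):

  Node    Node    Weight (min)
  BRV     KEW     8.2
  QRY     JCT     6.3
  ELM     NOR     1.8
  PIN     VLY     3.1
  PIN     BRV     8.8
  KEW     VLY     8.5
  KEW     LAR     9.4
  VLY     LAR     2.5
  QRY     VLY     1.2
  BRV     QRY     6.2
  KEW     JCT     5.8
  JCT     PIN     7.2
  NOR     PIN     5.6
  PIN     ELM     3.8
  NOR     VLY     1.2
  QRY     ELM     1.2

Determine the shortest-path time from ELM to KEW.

Shortest distances from ELM:
ELM: 0
QRY: 1.2  (via ELM)
NOR: 1.8  (via ELM)
VLY: 2.4  (via QRY)
PIN: 3.8  (via ELM)
LAR: 4.9  (via VLY)
BRV: 7.4  (via QRY)
JCT: 7.5  (via QRY)
KEW: 10.9  (via VLY)
Shortest route: ELM–QRY–VLY–KEW = 10.9 min.

10.9 min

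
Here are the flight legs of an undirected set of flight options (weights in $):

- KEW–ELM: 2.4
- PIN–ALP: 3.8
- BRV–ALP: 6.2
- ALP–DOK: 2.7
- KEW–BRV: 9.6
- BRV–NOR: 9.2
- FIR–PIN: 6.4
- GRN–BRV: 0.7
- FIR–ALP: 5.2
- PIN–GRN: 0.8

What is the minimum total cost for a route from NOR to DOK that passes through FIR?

Best NOR to FIR: NOR → BRV → GRN → PIN → FIR costing 17.1
Shortest FIR→DOK: FIR → ALP → DOK = 7.9
Total via FIR: 17.1 + 7.9 = $25.

$25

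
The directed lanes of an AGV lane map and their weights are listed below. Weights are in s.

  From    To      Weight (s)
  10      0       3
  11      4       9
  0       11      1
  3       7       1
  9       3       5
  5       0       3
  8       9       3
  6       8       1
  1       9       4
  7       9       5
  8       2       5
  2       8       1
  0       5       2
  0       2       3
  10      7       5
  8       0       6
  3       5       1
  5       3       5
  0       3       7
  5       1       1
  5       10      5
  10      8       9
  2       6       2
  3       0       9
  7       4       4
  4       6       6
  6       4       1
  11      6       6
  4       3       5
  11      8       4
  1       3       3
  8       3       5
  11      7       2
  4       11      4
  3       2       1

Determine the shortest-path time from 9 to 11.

10 s

Running Dijkstra from 9:
9: 0
3: 5  (via 9)
2: 6  (via 3)
5: 6  (via 3)
7: 6  (via 3)
1: 7  (via 5)
8: 7  (via 2)
6: 8  (via 2)
0: 9  (via 5)
4: 9  (via 6)
11: 10  (via 0)
Shortest route: 9–3–5–0–11 = 10 s.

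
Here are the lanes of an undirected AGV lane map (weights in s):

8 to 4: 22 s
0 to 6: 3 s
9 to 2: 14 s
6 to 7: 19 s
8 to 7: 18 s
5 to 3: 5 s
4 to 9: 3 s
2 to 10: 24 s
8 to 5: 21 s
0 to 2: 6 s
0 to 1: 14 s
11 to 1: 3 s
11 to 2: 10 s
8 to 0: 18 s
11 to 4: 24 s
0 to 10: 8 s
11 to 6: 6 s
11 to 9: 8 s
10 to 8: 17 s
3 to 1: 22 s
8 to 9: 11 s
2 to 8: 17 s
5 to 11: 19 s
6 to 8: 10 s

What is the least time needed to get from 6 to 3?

30 s

Enumerating some paths:
6 - 11 - 5 - 3: 6+19+5 = 30
6 - 8 - 5 - 3: 10+21+5 = 36
6 - 0 - 1 - 3: 3+14+22 = 39
6 - 11 - 1 - 3: 6+3+22 = 31
The minimum is 30 s via 6 - 11 - 5 - 3.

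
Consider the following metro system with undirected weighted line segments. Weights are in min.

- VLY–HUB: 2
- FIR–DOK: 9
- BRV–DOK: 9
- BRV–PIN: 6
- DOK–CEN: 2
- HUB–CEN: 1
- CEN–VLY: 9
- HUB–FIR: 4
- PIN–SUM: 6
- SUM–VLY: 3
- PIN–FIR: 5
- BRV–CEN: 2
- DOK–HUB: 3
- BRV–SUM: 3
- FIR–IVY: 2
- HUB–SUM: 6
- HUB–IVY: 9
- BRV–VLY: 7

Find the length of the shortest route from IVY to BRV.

Enumerating some paths:
IVY - FIR - HUB - CEN - BRV: 2+4+1+2 = 9
IVY - HUB - CEN - BRV: 9+1+2 = 12
Cheapest is IVY - FIR - HUB - CEN - BRV at 9 min.

9 min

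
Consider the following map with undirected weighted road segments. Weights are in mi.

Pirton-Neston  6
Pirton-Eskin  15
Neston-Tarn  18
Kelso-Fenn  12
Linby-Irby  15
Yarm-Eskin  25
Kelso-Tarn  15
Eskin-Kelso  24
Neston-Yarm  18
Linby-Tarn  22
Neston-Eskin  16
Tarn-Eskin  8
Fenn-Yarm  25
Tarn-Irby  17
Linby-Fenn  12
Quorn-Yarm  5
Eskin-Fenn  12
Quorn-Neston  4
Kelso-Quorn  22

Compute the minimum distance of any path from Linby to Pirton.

39 mi

Candidate routes:
Linby → Fenn → Eskin → Neston → Pirton: 12+12+16+6 = 46
Linby → Tarn → Neston → Pirton: 22+18+6 = 46
Linby → Fenn → Eskin → Pirton: 12+12+15 = 39
Linby → Tarn → Eskin → Pirton: 22+8+15 = 45
The minimum is 39 mi via Linby → Fenn → Eskin → Pirton.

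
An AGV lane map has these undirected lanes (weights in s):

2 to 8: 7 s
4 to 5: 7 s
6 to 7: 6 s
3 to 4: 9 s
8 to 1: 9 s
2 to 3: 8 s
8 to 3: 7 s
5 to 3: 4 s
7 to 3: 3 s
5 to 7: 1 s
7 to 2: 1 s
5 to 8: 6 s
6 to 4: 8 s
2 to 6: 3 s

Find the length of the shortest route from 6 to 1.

19 s

Enumerating some paths:
6–2–8–1: 3+7+9 = 19
6–7–5–8–1: 6+1+6+9 = 22
6–2–7–5–8–1: 3+1+1+6+9 = 20
Cheapest is 6–2–8–1 at 19 s.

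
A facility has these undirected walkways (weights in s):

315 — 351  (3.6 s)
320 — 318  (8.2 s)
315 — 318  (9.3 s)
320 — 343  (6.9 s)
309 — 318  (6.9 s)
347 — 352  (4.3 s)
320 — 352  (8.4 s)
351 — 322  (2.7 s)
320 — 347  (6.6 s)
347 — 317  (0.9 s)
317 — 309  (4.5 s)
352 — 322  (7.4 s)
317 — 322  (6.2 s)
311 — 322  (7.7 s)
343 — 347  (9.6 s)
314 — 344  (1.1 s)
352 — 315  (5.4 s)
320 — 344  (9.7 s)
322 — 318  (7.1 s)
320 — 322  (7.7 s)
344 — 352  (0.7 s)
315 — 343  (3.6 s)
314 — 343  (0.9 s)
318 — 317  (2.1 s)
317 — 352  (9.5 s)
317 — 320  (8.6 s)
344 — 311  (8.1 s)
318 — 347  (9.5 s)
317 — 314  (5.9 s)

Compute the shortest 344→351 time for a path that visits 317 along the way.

Shortest 344→317: 344 → 352 → 347 → 317 = 5.9
Best 317 to 351: 317 → 322 → 351 costing 8.9
Total via 317: 5.9 + 8.9 = 14.8 s.

14.8 s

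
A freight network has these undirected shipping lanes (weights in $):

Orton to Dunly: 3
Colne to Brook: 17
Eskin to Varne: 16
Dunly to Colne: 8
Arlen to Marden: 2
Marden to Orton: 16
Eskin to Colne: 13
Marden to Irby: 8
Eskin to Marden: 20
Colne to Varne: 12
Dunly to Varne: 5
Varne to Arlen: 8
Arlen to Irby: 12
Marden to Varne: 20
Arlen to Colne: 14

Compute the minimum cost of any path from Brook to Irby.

$41

Shortest distances from Brook:
Brook: 0
Colne: 17  (via Brook)
Dunly: 25  (via Colne)
Orton: 28  (via Dunly)
Varne: 29  (via Colne)
Eskin: 30  (via Colne)
Arlen: 31  (via Colne)
Marden: 33  (via Arlen)
Irby: 41  (via Marden)
Shortest route: Brook–Colne–Arlen–Marden–Irby = $41.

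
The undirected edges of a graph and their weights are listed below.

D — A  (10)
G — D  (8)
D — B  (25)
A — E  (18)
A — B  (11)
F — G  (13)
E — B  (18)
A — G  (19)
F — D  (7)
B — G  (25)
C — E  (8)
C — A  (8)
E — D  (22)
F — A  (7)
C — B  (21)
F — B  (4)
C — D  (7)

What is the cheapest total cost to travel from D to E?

15

Candidate routes:
D–A–C–E: 10+8+8 = 26
D–C–E: 7+8 = 15
D–E: 22 = 22
D–A–E: 10+18 = 28
Cheapest is D–C–E at 15.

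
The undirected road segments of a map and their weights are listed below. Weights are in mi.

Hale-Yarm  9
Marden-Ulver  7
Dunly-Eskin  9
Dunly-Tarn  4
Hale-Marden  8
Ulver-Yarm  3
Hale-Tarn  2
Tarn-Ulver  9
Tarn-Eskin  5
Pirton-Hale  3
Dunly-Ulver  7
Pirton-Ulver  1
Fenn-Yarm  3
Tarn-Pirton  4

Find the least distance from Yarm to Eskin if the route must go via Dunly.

Shortest Yarm→Dunly: Yarm–Ulver–Dunly = 10
Shortest Dunly→Eskin: Dunly–Eskin = 9
Total via Dunly: 10 + 9 = 19 mi.

19 mi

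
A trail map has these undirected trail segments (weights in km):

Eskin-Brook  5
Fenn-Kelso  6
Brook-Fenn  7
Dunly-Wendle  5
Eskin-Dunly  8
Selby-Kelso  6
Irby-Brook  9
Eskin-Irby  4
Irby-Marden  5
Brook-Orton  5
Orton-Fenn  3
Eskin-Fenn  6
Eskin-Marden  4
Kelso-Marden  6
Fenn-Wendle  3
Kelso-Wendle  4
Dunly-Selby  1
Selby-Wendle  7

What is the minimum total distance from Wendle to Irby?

Running Dijkstra from Wendle:
Wendle: 0
Fenn: 3  (via Wendle)
Kelso: 4  (via Wendle)
Dunly: 5  (via Wendle)
Selby: 6  (via Dunly)
Orton: 6  (via Fenn)
Eskin: 9  (via Fenn)
Marden: 10  (via Kelso)
Brook: 10  (via Fenn)
Irby: 13  (via Eskin)
Shortest route: Wendle–Fenn–Eskin–Irby = 13 km.

13 km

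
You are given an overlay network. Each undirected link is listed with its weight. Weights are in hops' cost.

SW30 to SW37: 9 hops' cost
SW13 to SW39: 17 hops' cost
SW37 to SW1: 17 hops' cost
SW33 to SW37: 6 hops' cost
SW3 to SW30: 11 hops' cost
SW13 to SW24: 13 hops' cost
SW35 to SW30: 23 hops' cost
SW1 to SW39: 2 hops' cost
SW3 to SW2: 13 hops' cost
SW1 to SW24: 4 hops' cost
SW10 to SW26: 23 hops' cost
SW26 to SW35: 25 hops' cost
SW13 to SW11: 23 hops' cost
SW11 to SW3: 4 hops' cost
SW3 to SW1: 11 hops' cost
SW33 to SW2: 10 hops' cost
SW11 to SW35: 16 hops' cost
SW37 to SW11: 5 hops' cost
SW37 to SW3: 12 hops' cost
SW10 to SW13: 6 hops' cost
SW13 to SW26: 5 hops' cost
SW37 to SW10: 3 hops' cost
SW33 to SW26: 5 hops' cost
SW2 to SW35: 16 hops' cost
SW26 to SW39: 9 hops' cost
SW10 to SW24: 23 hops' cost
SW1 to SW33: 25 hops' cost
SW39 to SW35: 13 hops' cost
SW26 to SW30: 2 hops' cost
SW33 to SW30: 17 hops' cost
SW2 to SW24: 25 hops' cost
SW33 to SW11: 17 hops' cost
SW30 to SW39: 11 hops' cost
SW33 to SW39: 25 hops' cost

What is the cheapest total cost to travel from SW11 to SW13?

14 hops' cost

Shortest distances from SW11:
SW11: 0
SW3: 4  (via SW11)
SW37: 5  (via SW11)
SW10: 8  (via SW37)
SW33: 11  (via SW37)
SW30: 14  (via SW37)
SW13: 14  (via SW10)
Shortest route: SW11–SW37–SW10–SW13 = 14 hops' cost.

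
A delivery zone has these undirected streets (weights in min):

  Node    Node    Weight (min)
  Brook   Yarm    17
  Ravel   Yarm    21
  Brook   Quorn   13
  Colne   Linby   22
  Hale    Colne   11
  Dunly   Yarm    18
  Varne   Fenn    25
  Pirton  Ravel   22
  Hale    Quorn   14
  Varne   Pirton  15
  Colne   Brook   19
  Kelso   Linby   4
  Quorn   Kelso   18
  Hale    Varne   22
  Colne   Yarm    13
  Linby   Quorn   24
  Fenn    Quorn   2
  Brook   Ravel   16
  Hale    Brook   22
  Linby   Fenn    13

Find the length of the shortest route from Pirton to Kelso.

57 min

Enumerating some paths:
Pirton - Ravel - Brook - Quorn - Kelso: 22+16+13+18 = 69
Pirton - Varne - Fenn - Quorn - Kelso: 15+25+2+18 = 60
Pirton - Varne - Fenn - Linby - Kelso: 15+25+13+4 = 57
Pirton - Varne - Hale - Quorn - Kelso: 15+22+14+18 = 69
The minimum is 57 min via Pirton - Varne - Fenn - Linby - Kelso.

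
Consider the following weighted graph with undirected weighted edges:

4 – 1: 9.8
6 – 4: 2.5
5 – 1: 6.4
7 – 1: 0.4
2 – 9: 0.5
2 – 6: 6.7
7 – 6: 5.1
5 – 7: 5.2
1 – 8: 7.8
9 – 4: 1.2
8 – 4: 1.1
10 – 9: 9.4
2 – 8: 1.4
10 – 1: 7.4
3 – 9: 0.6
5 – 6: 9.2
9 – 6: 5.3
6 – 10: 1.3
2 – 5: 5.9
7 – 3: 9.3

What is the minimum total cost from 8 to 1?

7.8

Enumerating some paths:
8–1: 7.8 = 7.8
8–4–6–7–1: 1.1+2.5+5.1+0.4 = 9.1
Cheapest is 8–1 at 7.8.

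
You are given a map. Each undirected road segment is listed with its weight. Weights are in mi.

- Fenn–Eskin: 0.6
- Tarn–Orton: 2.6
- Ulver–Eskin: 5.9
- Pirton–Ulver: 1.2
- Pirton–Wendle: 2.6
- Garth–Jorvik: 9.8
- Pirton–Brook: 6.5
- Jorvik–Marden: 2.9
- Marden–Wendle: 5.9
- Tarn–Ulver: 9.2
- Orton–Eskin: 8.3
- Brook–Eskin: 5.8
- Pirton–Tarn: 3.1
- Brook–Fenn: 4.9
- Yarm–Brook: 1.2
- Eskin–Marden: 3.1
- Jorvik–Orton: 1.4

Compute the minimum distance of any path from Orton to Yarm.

13.4 mi

Shortest distances from Orton:
Orton: 0
Jorvik: 1.4  (via Orton)
Tarn: 2.6  (via Orton)
Marden: 4.3  (via Jorvik)
Pirton: 5.7  (via Tarn)
Ulver: 6.9  (via Pirton)
Eskin: 7.4  (via Marden)
Fenn: 8  (via Eskin)
Wendle: 8.3  (via Pirton)
Garth: 11.2  (via Jorvik)
Brook: 12.2  (via Pirton)
Yarm: 13.4  (via Brook)
Shortest route: Orton → Tarn → Pirton → Brook → Yarm = 13.4 mi.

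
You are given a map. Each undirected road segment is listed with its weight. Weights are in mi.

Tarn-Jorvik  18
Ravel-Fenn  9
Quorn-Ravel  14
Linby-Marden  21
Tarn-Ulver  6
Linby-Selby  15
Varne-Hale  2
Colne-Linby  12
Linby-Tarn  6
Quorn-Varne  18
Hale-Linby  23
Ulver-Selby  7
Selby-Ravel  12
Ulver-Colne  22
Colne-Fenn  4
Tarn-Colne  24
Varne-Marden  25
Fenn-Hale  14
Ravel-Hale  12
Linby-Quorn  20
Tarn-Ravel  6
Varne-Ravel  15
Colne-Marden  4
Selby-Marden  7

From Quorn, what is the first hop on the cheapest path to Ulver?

Compare a few routes:
Quorn → Ravel → Tarn → Ulver: 14+6+6 = 26
Quorn → Linby → Tarn → Ulver: 20+6+6 = 32
Quorn → Ravel → Selby → Ulver: 14+12+7 = 33
The minimum is 26 mi via Quorn → Ravel → Tarn → Ulver.
So from Quorn the first move is to Ravel.

Ravel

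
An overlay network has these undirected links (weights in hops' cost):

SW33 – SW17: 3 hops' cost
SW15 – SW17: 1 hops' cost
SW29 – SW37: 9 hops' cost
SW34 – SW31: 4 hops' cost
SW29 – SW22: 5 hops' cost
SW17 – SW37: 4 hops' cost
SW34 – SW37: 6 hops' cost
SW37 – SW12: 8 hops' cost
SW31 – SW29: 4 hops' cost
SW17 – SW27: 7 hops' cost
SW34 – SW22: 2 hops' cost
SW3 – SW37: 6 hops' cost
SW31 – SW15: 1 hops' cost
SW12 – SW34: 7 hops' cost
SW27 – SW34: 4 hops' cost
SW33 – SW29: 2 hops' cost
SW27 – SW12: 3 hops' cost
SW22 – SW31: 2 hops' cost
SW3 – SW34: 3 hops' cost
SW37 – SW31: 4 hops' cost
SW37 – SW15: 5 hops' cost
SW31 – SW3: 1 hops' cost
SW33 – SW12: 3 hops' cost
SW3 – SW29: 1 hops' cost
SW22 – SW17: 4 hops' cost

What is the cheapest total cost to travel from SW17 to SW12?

Candidate routes:
SW17 → SW27 → SW12: 7+3 = 10
SW17 → SW15 → SW31 → SW29 → SW33 → SW12: 1+1+4+2+3 = 11
SW17 → SW15 → SW31 → SW3 → SW29 → SW33 → SW12: 1+1+1+1+2+3 = 9
SW17 → SW33 → SW12: 3+3 = 6
Cheapest is SW17 → SW33 → SW12 at 6 hops' cost.

6 hops' cost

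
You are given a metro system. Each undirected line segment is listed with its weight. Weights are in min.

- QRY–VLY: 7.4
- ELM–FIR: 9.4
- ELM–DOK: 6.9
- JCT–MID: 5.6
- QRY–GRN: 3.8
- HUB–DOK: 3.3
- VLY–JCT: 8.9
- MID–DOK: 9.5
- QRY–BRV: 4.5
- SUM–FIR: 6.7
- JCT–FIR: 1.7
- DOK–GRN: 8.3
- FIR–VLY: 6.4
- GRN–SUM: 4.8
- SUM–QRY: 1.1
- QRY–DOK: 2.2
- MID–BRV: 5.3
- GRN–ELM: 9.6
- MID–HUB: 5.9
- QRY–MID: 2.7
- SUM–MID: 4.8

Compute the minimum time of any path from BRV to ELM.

Settle nodes by increasing distance from BRV:
BRV: 0
QRY: 4.5  (via BRV)
MID: 5.3  (via BRV)
SUM: 5.6  (via QRY)
DOK: 6.7  (via QRY)
GRN: 8.3  (via QRY)
HUB: 10  (via DOK)
JCT: 10.9  (via MID)
VLY: 11.9  (via QRY)
FIR: 12.3  (via SUM)
ELM: 13.6  (via DOK)
Shortest route: BRV–QRY–DOK–ELM = 13.6 min.

13.6 min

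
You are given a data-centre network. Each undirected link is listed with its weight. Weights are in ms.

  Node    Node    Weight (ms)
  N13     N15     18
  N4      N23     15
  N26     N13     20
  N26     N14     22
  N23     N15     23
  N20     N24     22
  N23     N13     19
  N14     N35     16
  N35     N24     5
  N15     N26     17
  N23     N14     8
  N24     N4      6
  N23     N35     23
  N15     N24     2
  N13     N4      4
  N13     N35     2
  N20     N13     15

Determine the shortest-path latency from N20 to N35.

17 ms

Compare a few routes:
N20–N24–N35: 22+5 = 27
N20–N13–N35: 15+2 = 17
N20–N13–N4–N24–N35: 15+4+6+5 = 30
The minimum is 17 ms via N20–N13–N35.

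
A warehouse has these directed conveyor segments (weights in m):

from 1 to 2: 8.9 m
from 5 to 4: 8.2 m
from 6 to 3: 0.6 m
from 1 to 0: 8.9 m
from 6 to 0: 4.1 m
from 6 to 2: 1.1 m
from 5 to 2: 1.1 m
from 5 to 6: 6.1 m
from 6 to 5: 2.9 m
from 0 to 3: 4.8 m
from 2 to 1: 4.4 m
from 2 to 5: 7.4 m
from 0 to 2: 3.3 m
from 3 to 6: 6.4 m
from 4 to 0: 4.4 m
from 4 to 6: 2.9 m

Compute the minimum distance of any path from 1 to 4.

24.5 m

Shortest distances from 1:
1: 0
0: 8.9  (via 1)
2: 8.9  (via 1)
3: 13.7  (via 0)
5: 16.3  (via 2)
6: 20.1  (via 3)
4: 24.5  (via 5)
Shortest route: 1 → 2 → 5 → 4 = 24.5 m.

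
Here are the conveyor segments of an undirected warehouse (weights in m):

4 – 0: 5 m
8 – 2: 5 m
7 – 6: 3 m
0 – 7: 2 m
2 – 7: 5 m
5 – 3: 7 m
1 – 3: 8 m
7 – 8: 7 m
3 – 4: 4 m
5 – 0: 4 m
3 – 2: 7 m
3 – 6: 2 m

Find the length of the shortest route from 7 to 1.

Running Dijkstra from 7:
7: 0
0: 2  (via 7)
6: 3  (via 7)
2: 5  (via 7)
3: 5  (via 6)
5: 6  (via 0)
4: 7  (via 0)
8: 7  (via 7)
1: 13  (via 3)
Shortest route: 7–6–3–1 = 13 m.

13 m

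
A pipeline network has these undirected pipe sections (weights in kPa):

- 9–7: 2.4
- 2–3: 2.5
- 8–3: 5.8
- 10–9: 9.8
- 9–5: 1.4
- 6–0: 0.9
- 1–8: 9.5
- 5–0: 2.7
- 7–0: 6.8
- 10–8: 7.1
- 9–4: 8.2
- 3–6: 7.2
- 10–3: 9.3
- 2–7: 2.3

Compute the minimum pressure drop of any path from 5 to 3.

Candidate routes:
5 - 0 - 6 - 3: 2.7+0.9+7.2 = 10.8
5 - 9 - 7 - 0 - 6 - 3: 1.4+2.4+6.8+0.9+7.2 = 18.7
5 - 0 - 7 - 2 - 3: 2.7+6.8+2.3+2.5 = 14.3
5 - 9 - 7 - 2 - 3: 1.4+2.4+2.3+2.5 = 8.6
Cheapest is 5 - 9 - 7 - 2 - 3 at 8.6 kPa.

8.6 kPa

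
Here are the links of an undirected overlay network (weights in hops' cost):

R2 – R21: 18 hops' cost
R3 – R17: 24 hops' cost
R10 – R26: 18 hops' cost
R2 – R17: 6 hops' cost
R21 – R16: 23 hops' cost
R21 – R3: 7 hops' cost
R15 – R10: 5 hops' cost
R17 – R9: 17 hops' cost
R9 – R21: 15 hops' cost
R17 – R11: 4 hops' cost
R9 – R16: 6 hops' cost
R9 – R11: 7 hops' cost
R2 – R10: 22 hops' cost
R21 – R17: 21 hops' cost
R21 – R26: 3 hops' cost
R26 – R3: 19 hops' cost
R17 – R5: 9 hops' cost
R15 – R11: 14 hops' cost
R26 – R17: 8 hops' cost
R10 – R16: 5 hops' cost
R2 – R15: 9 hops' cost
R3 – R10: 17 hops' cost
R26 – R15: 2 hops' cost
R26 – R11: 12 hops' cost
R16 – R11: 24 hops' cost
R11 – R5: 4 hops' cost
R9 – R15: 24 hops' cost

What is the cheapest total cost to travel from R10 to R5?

Compare a few routes:
R10 - R15 - R26 - R17 - R11 - R5: 5+2+8+4+4 = 23
R10 - R16 - R9 - R11 - R5: 5+6+7+4 = 22
R10 - R15 - R26 - R11 - R5: 5+2+12+4 = 23
Cheapest is R10 - R16 - R9 - R11 - R5 at 22 hops' cost.

22 hops' cost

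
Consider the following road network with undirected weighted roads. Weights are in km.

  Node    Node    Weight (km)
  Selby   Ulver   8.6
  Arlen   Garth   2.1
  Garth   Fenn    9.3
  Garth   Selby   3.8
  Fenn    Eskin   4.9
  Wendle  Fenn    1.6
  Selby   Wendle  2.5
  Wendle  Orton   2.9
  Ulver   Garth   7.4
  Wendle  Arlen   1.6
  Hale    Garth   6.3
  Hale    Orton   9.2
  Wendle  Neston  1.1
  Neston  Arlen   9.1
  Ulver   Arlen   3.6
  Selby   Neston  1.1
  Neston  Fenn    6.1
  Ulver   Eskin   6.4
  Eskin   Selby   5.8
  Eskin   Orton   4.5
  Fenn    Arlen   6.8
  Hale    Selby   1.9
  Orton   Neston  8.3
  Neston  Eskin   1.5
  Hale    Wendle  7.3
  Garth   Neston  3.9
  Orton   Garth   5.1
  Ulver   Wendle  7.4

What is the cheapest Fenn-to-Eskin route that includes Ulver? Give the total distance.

Best Fenn to Ulver: Fenn–Wendle–Arlen–Ulver costing 6.8
Shortest Ulver→Eskin: Ulver–Eskin = 6.4
Total via Ulver: 6.8 + 6.4 = 13.2 km.

13.2 km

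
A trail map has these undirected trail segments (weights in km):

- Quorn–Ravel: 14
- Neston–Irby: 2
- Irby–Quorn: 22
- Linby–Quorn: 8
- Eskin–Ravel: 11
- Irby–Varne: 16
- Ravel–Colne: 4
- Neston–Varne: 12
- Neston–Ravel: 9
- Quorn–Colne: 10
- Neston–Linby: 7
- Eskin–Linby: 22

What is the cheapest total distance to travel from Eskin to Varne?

32 km

Candidate routes:
Eskin - Linby - Neston - Irby - Varne: 22+7+2+16 = 47
Eskin - Linby - Neston - Varne: 22+7+12 = 41
Eskin - Ravel - Neston - Irby - Varne: 11+9+2+16 = 38
Eskin - Ravel - Neston - Varne: 11+9+12 = 32
Cheapest is Eskin - Ravel - Neston - Varne at 32 km.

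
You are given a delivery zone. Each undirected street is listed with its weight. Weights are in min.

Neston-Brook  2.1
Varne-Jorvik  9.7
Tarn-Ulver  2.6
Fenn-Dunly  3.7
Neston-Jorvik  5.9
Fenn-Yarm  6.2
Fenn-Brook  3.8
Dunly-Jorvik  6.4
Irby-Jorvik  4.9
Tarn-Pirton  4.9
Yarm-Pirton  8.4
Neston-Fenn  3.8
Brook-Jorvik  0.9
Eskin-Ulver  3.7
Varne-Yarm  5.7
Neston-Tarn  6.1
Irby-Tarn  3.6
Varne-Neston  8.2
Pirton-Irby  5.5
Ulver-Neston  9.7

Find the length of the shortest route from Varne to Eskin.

Compare a few routes:
Varne → Jorvik → Brook → Neston → Tarn → Ulver → Eskin: 9.7+0.9+2.1+6.1+2.6+3.7 = 25.1
Varne → Neston → Ulver → Eskin: 8.2+9.7+3.7 = 21.6
Varne → Neston → Tarn → Ulver → Eskin: 8.2+6.1+2.6+3.7 = 20.6
Varne → Jorvik → Irby → Tarn → Ulver → Eskin: 9.7+4.9+3.6+2.6+3.7 = 24.5
Cheapest is Varne → Neston → Tarn → Ulver → Eskin at 20.6 min.

20.6 min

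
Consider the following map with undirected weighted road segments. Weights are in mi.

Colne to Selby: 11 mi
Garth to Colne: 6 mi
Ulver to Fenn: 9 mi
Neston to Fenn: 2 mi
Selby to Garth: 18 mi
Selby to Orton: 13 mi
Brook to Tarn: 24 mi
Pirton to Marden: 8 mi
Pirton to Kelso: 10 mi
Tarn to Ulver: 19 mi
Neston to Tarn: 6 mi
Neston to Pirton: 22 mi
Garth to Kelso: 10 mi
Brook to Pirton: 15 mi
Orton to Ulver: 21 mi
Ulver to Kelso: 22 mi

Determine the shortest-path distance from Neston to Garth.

42 mi

Enumerating some paths:
Neston–Pirton–Kelso–Garth: 22+10+10 = 42
Neston–Fenn–Ulver–Kelso–Garth: 2+9+22+10 = 43
Cheapest is Neston–Pirton–Kelso–Garth at 42 mi.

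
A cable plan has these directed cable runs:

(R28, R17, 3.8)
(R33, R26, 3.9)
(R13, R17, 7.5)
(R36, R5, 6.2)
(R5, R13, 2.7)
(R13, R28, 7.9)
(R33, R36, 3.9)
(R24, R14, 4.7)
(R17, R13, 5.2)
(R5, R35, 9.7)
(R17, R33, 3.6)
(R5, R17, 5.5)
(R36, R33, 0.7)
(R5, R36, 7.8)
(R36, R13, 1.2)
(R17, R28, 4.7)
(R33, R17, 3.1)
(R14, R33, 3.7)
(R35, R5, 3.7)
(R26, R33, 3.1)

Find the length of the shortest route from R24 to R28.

Running Dijkstra from R24:
R24: 0
R14: 4.7  (via R24)
R33: 8.4  (via R14)
R17: 11.5  (via R33)
R26: 12.3  (via R33)
R36: 12.3  (via R33)
R13: 13.5  (via R36)
R28: 16.2  (via R17)
Shortest route: R24–R14–R33–R17–R28 = 16.2.

16.2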